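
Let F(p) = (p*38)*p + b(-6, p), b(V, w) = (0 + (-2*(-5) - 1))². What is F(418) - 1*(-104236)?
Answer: 6743829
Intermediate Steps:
b(V, w) = 81 (b(V, w) = (0 + (10 - 1))² = (0 + 9)² = 9² = 81)
F(p) = 81 + 38*p² (F(p) = (p*38)*p + 81 = (38*p)*p + 81 = 38*p² + 81 = 81 + 38*p²)
F(418) - 1*(-104236) = (81 + 38*418²) - 1*(-104236) = (81 + 38*174724) + 104236 = (81 + 6639512) + 104236 = 6639593 + 104236 = 6743829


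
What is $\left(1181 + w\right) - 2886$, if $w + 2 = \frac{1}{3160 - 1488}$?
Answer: $- \frac{2854103}{1672} \approx -1707.0$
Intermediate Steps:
$w = - \frac{3343}{1672}$ ($w = -2 + \frac{1}{3160 - 1488} = -2 + \frac{1}{1672} = - \frac{3343}{1672} \approx -1.9994$)
$\left(1181 + w\right) - 2886 = \left(1181 - \frac{3343}{1672}\right) - 2886 = \frac{1971289}{1672} - 2886 = - \frac{2854103}{1672}$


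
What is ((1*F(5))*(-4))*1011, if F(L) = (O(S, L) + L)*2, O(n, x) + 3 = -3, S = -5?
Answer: 8088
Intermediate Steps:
O(n, x) = -6 (O(n, x) = -3 - 3 = -6)
F(L) = -12 + 2*L (F(L) = (-6 + L)*2 = -12 + 2*L)
((1*F(5))*(-4))*1011 = ((1*(-12 + 2*5))*(-4))*1011 = ((1*(-12 + 10))*(-4))*1011 = ((1*(-2))*(-4))*1011 = -2*(-4)*1011 = 8*1011 = 8088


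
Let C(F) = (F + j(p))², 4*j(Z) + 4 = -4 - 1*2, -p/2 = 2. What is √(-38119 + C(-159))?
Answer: I*√48147/2 ≈ 109.71*I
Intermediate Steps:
p = -4 (p = -2*2 = -4)
j(Z) = -5/2 (j(Z) = -1 + (-4 - 1*2)/4 = -1 + (-4 - 2)/4 = -1 + (¼)*(-6) = -1 - 3/2 = -5/2)
C(F) = (-5/2 + F)² (C(F) = (F - 5/2)² = (-5/2 + F)²)
√(-38119 + C(-159)) = √(-38119 + (-5 + 2*(-159))²/4) = √(-38119 + (-5 - 318)²/4) = √(-38119 + (¼)*(-323)²) = √(-38119 + (¼)*104329) = √(-38119 + 104329/4) = √(-48147/4) = I*√48147/2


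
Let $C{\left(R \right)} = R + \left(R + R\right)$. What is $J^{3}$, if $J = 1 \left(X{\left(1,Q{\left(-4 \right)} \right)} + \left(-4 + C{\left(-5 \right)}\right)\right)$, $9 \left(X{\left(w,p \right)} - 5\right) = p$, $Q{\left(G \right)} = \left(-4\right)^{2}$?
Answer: $- \frac{1331000}{729} \approx -1825.8$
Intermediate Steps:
$Q{\left(G \right)} = 16$
$X{\left(w,p \right)} = 5 + \frac{p}{9}$
$C{\left(R \right)} = 3 R$ ($C{\left(R \right)} = R + 2 R = 3 R$)
$J = - \frac{110}{9}$ ($J = 1 \left(\left(5 + \frac{1}{9} \cdot 16\right) + \left(-4 + 3 \left(-5\right)\right)\right) = 1 \left(\left(5 + \frac{16}{9}\right) - 19\right) = 1 \left(\frac{61}{9} - 19\right) = 1 \left(- \frac{110}{9}\right) = - \frac{110}{9} \approx -12.222$)
$J^{3} = \left(- \frac{110}{9}\right)^{3} = - \frac{1331000}{729}$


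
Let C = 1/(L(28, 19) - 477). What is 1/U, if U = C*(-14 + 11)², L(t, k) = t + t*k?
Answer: 83/9 ≈ 9.2222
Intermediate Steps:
L(t, k) = t + k*t
C = 1/83 (C = 1/(28*(1 + 19) - 477) = 1/(28*20 - 477) = 1/(560 - 477) = 1/83 ≈ 0.012048)
U = 9/83 (U = (-14 + 11)²/83 = (1/83)*(-3)² = (1/83)*9 = 9/83 ≈ 0.10843)
1/U = 1/(9/83) = 83/9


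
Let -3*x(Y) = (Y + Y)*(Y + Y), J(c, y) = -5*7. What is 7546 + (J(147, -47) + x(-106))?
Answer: -22411/3 ≈ -7470.3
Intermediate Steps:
J(c, y) = -35
x(Y) = -4*Y²/3 (x(Y) = -(Y + Y)*(Y + Y)/3 = -2*Y*2*Y/3 = -4*Y²/3)
7546 + (J(147, -47) + x(-106)) = 7546 + (-35 - 4/3*(-106)²) = 7546 + (-35 - 4/3*11236) = 7546 + (-35 - 44944/3) = 7546 - 45049/3 = -22411/3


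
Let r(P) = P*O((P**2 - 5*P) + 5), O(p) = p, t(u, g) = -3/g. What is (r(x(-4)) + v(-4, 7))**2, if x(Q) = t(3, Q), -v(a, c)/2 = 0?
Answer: 7569/4096 ≈ 1.8479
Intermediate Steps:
v(a, c) = 0 (v(a, c) = -2*0 = 0)
x(Q) = -3/Q
r(P) = P*(5 + P**2 - 5*P) (r(P) = P*((P**2 - 5*P) + 5) = P*(5 + P**2 - 5*P))
(r(x(-4)) + v(-4, 7))**2 = ((-3/(-4))*(5 + (-3/(-4))**2 - (-15)/(-4)) + 0)**2 = ((-3*(-1/4))*(5 + (-3*(-1/4))**2 - (-15)*(-1)/4) + 0)**2 = (3*(5 + (3/4)**2 - 5*3/4)/4 + 0)**2 = (3*(5 + 9/16 - 15/4)/4 + 0)**2 = ((3/4)*(29/16) + 0)**2 = (87/64 + 0)**2 = (87/64)**2 = 7569/4096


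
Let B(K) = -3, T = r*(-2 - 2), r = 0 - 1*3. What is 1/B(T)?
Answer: -⅓ ≈ -0.33333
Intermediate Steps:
r = -3 (r = 0 - 3 = -3)
T = 12 (T = -3*(-2 - 2) = -3*(-4) = 12)
1/B(T) = 1/(-3) = -⅓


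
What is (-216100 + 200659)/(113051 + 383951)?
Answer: -15441/497002 ≈ -0.031068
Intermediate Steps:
(-216100 + 200659)/(113051 + 383951) = -15441/497002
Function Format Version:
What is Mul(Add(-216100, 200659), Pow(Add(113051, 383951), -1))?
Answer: Rational(-15441, 497002) ≈ -0.031068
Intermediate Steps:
Mul(Add(-216100, 200659), Pow(Add(113051, 383951), -1)) = Mul(-15441, Pow(497002, -1)) = Mul(-15441, Rational(1, 497002)) = Rational(-15441, 497002)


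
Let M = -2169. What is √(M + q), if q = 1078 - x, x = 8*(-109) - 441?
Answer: √222 ≈ 14.900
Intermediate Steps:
x = -1313 (x = -872 - 441 = -1313)
q = 2391 (q = 1078 - 1*(-1313) = 1078 + 1313 = 2391)
√(M + q) = √(-2169 + 2391) = √222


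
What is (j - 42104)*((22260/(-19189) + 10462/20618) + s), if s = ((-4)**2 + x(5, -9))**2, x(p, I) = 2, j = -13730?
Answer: -3571387485657662/197819401 ≈ -1.8054e+7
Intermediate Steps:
s = 324 (s = ((-4)**2 + 2)**2 = (16 + 2)**2 = 18**2 = 324)
(j - 42104)*((22260/(-19189) + 10462/20618) + s) = (-13730 - 42104)*((22260/(-19189) + 10462/20618) + 324) = -55834*((22260*(-1/19189) + 10462*(1/20618)) + 324) = -55834*((-22260/19189 + 5231/10309) + 324) = -55834*(-129100681/197819401 + 324) = -55834*63964385243/197819401 = -3571387485657662/197819401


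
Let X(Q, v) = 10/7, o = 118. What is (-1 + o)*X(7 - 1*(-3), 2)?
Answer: 1170/7 ≈ 167.14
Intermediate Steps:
X(Q, v) = 10/7 (X(Q, v) = 10*(⅐) = 10/7)
(-1 + o)*X(7 - 1*(-3), 2) = (-1 + 118)*(10/7) = 117*(10/7) = 1170/7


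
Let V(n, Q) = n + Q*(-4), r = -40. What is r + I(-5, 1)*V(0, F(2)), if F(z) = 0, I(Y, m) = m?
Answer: -40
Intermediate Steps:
V(n, Q) = n - 4*Q
r + I(-5, 1)*V(0, F(2)) = -40 + 1*(0 - 4*0) = -40 + 1*(0 + 0) = -40 + 1*0 = -40 + 0 = -40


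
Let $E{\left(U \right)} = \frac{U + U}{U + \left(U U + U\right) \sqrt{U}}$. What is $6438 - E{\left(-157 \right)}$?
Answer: $\frac{4 \left(1609 i + 251082 \sqrt{157}\right)}{i + 156 \sqrt{157}} \approx 6438.0 - 0.0010232 i$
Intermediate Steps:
$E{\left(U \right)} = \frac{2 U}{U + \sqrt{U} \left(U + U^{2}\right)}$ ($E{\left(U \right)} = \frac{2 U}{U + \left(U^{2} + U\right) \sqrt{U}} = \frac{2 U}{U + \left(U + U^{2}\right) \sqrt{U}} = \frac{2 U}{U + \sqrt{U} \left(U + U^{2}\right)}$)
$6438 - E{\left(-157 \right)} = 6438 - 2 \left(-157\right) \frac{1}{-157 + \left(-157\right)^{\frac{3}{2}} + \left(-157\right)^{\frac{5}{2}}} = 6438 - 2 \left(-157\right) \frac{1}{-157 - 157 i \sqrt{157} + 24649 i \sqrt{157}} = 6438 - 2 \left(-157\right) \frac{1}{-157 + 24492 i \sqrt{157}} = 6438 - - \frac{314}{-157 + 24492 i \sqrt{157}} = 6438 + \frac{314}{-157 + 24492 i \sqrt{157}}$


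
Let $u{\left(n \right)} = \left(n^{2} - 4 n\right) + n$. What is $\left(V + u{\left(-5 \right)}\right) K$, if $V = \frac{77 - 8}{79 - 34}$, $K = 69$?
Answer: $\frac{14329}{5} \approx 2865.8$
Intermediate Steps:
$u{\left(n \right)} = n^{2} - 3 n$
$V = \frac{23}{15}$ ($V = \frac{69}{45} = 69 \cdot \frac{1}{45} = \frac{23}{15} \approx 1.5333$)
$\left(V + u{\left(-5 \right)}\right) K = \left(\frac{23}{15} - 5 \left(-3 - 5\right)\right) 69 = \left(\frac{23}{15} - -40\right) 69 = \left(\frac{23}{15} + 40\right) 69 = \frac{623}{15} \cdot 69 = \frac{14329}{5}$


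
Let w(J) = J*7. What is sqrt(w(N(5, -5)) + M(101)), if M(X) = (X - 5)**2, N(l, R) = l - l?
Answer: 96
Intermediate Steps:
N(l, R) = 0
w(J) = 7*J
M(X) = (-5 + X)**2
sqrt(w(N(5, -5)) + M(101)) = sqrt(7*0 + (-5 + 101)**2) = sqrt(0 + 96**2) = sqrt(0 + 9216) = sqrt(9216) = 96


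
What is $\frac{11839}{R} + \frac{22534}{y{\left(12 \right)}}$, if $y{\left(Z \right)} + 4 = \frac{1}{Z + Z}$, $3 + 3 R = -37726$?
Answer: $- \frac{1074095841}{188645} \approx -5693.7$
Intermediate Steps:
$R = - \frac{37729}{3}$ ($R = -1 + \frac{1}{3} \left(-37726\right) = -1 - \frac{37726}{3} = - \frac{37729}{3} \approx -12576.0$)
$y{\left(Z \right)} = -4 + \frac{1}{2 Z}$ ($y{\left(Z \right)} = -4 + \frac{1}{Z + Z} = -4 + \frac{1}{2 Z}$)
$\frac{11839}{R} + \frac{22534}{y{\left(12 \right)}} = \frac{11839}{- \frac{37729}{3}} + \frac{22534}{-4 + \frac{1}{2 \cdot 12}} = 11839 \left(- \frac{3}{37729}\right) + \frac{22534}{-4 + \frac{1}{2} \cdot \frac{1}{12}} = - \frac{35517}{37729} + \frac{22534}{-4 + \frac{1}{24}} = - \frac{35517}{37729} + \frac{22534}{- \frac{95}{24}} = - \frac{35517}{37729} + 22534 \left(- \frac{24}{95}\right) = - \frac{35517}{37729} - \frac{28464}{5} = - \frac{1074095841}{188645}$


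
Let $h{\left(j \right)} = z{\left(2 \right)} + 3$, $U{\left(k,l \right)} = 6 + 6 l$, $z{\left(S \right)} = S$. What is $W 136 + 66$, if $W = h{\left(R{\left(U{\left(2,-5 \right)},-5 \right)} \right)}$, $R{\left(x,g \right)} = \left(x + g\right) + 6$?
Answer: $746$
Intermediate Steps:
$R{\left(x,g \right)} = 6 + g + x$ ($R{\left(x,g \right)} = \left(g + x\right) + 6 = 6 + g + x$)
$h{\left(j \right)} = 5$ ($h{\left(j \right)} = 2 + 3 = 5$)
$W = 5$
$W 136 + 66 = 5 \cdot 136 + 66 = 680 + 66 = 746$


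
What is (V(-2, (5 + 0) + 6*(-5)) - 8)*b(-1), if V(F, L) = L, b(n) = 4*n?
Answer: 132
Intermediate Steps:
(V(-2, (5 + 0) + 6*(-5)) - 8)*b(-1) = (((5 + 0) + 6*(-5)) - 8)*(4*(-1)) = ((5 - 30) - 8)*(-4) = (-25 - 8)*(-4) = -33*(-4) = 132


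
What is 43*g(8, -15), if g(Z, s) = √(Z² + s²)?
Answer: 731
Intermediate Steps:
43*g(8, -15) = 43*√(8² + (-15)²) = 43*√(64 + 225) = 43*√289 = 43*17 = 731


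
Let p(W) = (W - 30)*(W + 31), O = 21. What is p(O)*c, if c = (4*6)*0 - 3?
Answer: 1404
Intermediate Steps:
p(W) = (-30 + W)*(31 + W)
c = -3 (c = 24*0 - 3 = 0 - 3 = -3)
p(O)*c = (-930 + 21 + 21²)*(-3) = (-930 + 21 + 441)*(-3) = -468*(-3) = 1404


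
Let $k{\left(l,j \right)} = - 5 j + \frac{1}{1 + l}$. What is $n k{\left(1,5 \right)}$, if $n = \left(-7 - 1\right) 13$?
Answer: $2548$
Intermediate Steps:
$k{\left(l,j \right)} = \frac{1}{1 + l} - 5 j$
$n = -104$ ($n = \left(-8\right) 13 = -104$)
$n k{\left(1,5 \right)} = - 104 \frac{1 - 25 - 25 \cdot 1}{1 + 1} = - 104 \frac{1 - 25 - 25}{2} = - 104 \cdot \frac{1}{2} \left(-49\right) = \left(-104\right) \left(- \frac{49}{2}\right) = 2548$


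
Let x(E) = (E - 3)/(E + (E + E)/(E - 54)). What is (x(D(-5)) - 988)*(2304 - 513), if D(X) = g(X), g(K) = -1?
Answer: -93389904/53 ≈ -1.7621e+6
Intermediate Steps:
D(X) = -1
x(E) = (-3 + E)/(E + 2*E/(-54 + E)) (x(E) = (-3 + E)/(E + (2*E)/(-54 + E)) = (-3 + E)/(E + 2*E/(-54 + E)))
(x(D(-5)) - 988)*(2304 - 513) = ((162 + (-1)² - 57*(-1))/((-1)*(-52 - 1)) - 988)*(2304 - 513) = (-1*(162 + 1 + 57)/(-53) - 988)*1791 = (-1*(-1/53)*220 - 988)*1791 = (220/53 - 988)*1791 = -52144/53*1791 = -93389904/53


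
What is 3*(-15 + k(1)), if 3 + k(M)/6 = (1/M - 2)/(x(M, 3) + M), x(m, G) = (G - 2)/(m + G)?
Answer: -567/5 ≈ -113.40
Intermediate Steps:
x(m, G) = (-2 + G)/(G + m)
k(M) = -18 + 6*(-2 + 1/M)/(M + 1/(3 + M)) (k(M) = -18 + 6*((1/M - 2)/((-2 + 3)/(3 + M) + M)) = -18 + 6*((-2 + 1/M)/(1/(3 + M) + M)) = -18 + 6*((-2 + 1/M)/(M + 1/(3 + M))) = -18 + 6*(-2 + 1/M)/(M + 1/(3 + M)))
3*(-15 + k(1)) = 3*(-15 + 6*(3 - 11*1² - 8*1 - 3*1³)/(1*(1 + 1² + 3*1))) = 3*(-15 + 6*1*(3 - 11*1 - 8 - 3*1)/(1 + 1 + 3)) = 3*(-15 + 6*1*(3 - 11 - 8 - 3)/5) = 3*(-15 + 6*1*(⅕)*(-19)) = 3*(-15 - 114/5) = 3*(-189/5) = -567/5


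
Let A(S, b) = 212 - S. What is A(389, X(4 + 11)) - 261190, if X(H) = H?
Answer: -261367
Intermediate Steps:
A(389, X(4 + 11)) - 261190 = (212 - 1*389) - 261190 = (212 - 389) - 261190 = -177 - 261190 = -261367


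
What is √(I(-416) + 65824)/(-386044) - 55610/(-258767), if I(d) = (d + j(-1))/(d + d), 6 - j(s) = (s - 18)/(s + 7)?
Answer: 55610/258767 - √25630476222/240891456 ≈ 0.21424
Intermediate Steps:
j(s) = 6 - (-18 + s)/(7 + s) (j(s) = 6 - (s - 18)/(s + 7) = 6 - (-18 + s)/(7 + s))
I(d) = (55/6 + d)/(2*d) (I(d) = (d + 5*(12 - 1)/(7 - 1))/(d + d) = (d + 5*11/6)/((2*d)) = (d + 5*(⅙)*11)*(1/(2*d)) = (d + 55/6)*(1/(2*d)) = (55/6 + d)*(1/(2*d)) = (55/6 + d)/(2*d))
√(I(-416) + 65824)/(-386044) - 55610/(-258767) = √((1/12)*(55 + 6*(-416))/(-416) + 65824)/(-386044) - 55610/(-258767) = √((1/12)*(-1/416)*(55 - 2496) + 65824)*(-1/386044) - 55610*(-1/258767) = √((1/12)*(-1/416)*(-2441) + 65824)*(-1/386044) + 55610/258767 = √(2441/4992 + 65824)*(-1/386044) + 55610/258767 = √(328595849/4992)*(-1/386044) + 55610/258767 = (√25630476222/624)*(-1/386044) + 55610/258767 = -√25630476222/240891456 + 55610/258767 = 55610/258767 - √25630476222/240891456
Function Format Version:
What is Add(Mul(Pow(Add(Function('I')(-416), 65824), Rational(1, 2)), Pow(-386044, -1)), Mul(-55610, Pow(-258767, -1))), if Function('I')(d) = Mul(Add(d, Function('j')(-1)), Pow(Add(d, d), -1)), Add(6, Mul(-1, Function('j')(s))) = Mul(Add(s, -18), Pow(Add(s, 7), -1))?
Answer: Add(Rational(55610, 258767), Mul(Rational(-1, 240891456), Pow(25630476222, Rational(1, 2)))) ≈ 0.21424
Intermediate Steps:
Function('j')(s) = Add(6, Mul(-1, Pow(Add(7, s), -1), Add(-18, s))) (Function('j')(s) = Add(6, Mul(-1, Mul(Add(s, -18), Pow(Add(s, 7), -1)))) = Add(6, Mul(-1, Mul(Add(-18, s), Pow(Add(7, s), -1)))) = Add(6, Mul(-1, Mul(Pow(Add(7, s), -1), Add(-18, s)))) = Add(6, Mul(-1, Pow(Add(7, s), -1), Add(-18, s))))
Function('I')(d) = Mul(Rational(1, 2), Pow(d, -1), Add(Rational(55, 6), d)) (Function('I')(d) = Mul(Add(d, Mul(5, Pow(Add(7, -1), -1), Add(12, -1))), Pow(Add(d, d), -1)) = Mul(Add(d, Mul(5, Pow(6, -1), 11)), Pow(Mul(2, d), -1)) = Mul(Add(d, Mul(5, Rational(1, 6), 11)), Mul(Rational(1, 2), Pow(d, -1))) = Mul(Add(d, Rational(55, 6)), Mul(Rational(1, 2), Pow(d, -1))) = Mul(Add(Rational(55, 6), d), Mul(Rational(1, 2), Pow(d, -1))) = Mul(Rational(1, 2), Pow(d, -1), Add(Rational(55, 6), d)))
Add(Mul(Pow(Add(Function('I')(-416), 65824), Rational(1, 2)), Pow(-386044, -1)), Mul(-55610, Pow(-258767, -1))) = Add(Mul(Pow(Add(Mul(Rational(1, 12), Pow(-416, -1), Add(55, Mul(6, -416))), 65824), Rational(1, 2)), Pow(-386044, -1)), Mul(-55610, Pow(-258767, -1))) = Add(Mul(Pow(Add(Mul(Rational(1, 12), Rational(-1, 416), Add(55, -2496)), 65824), Rational(1, 2)), Rational(-1, 386044)), Mul(-55610, Rational(-1, 258767))) = Add(Mul(Pow(Add(Mul(Rational(1, 12), Rational(-1, 416), -2441), 65824), Rational(1, 2)), Rational(-1, 386044)), Rational(55610, 258767)) = Add(Mul(Pow(Add(Rational(2441, 4992), 65824), Rational(1, 2)), Rational(-1, 386044)), Rational(55610, 258767)) = Add(Mul(Pow(Rational(328595849, 4992), Rational(1, 2)), Rational(-1, 386044)), Rational(55610, 258767)) = Add(Mul(Mul(Rational(1, 624), Pow(25630476222, Rational(1, 2))), Rational(-1, 386044)), Rational(55610, 258767)) = Add(Mul(Rational(-1, 240891456), Pow(25630476222, Rational(1, 2))), Rational(55610, 258767)) = Add(Rational(55610, 258767), Mul(Rational(-1, 240891456), Pow(25630476222, Rational(1, 2))))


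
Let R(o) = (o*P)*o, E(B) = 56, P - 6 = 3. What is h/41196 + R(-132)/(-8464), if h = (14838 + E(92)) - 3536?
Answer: -66292269/3632114 ≈ -18.252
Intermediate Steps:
P = 9 (P = 6 + 3 = 9)
R(o) = 9*o² (R(o) = (o*9)*o = (9*o)*o = 9*o²)
h = 11358 (h = (14838 + 56) - 3536 = 14894 - 3536 = 11358)
h/41196 + R(-132)/(-8464) = 11358/41196 + (9*(-132)²)/(-8464) = 11358*(1/41196) + (9*17424)*(-1/8464) = 1893/6866 + 156816*(-1/8464) = 1893/6866 - 9801/529 = -66292269/3632114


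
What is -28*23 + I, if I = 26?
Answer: -618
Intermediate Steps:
-28*23 + I = -28*23 + 26 = -644 + 26 = -618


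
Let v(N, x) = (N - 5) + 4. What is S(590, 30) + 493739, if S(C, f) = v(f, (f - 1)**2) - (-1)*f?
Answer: 493798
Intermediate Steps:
v(N, x) = -1 + N (v(N, x) = (-5 + N) + 4 = -1 + N)
S(C, f) = -1 + 2*f (S(C, f) = (-1 + f) - (-1)*f = (-1 + f) + f = -1 + 2*f)
S(590, 30) + 493739 = (-1 + 2*30) + 493739 = (-1 + 60) + 493739 = 59 + 493739 = 493798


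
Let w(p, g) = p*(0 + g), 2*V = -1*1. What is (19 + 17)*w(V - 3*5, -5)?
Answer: 2790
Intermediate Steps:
V = -1/2 (V = (-1*1)/2 = (1/2)*(-1) = -1/2 ≈ -0.50000)
w(p, g) = g*p (w(p, g) = p*g = g*p)
(19 + 17)*w(V - 3*5, -5) = (19 + 17)*(-5*(-1/2 - 3*5)) = 36*(-5*(-1/2 - 15)) = 36*(-5*(-31/2)) = 36*(155/2) = 2790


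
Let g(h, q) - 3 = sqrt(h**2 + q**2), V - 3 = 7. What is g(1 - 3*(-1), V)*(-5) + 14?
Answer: -1 - 10*sqrt(29) ≈ -54.852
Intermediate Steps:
V = 10 (V = 3 + 7 = 10)
g(h, q) = 3 + sqrt(h**2 + q**2)
g(1 - 3*(-1), V)*(-5) + 14 = (3 + sqrt((1 - 3*(-1))**2 + 10**2))*(-5) + 14 = (3 + sqrt((1 + 3)**2 + 100))*(-5) + 14 = (3 + sqrt(4**2 + 100))*(-5) + 14 = (3 + sqrt(16 + 100))*(-5) + 14 = (3 + sqrt(116))*(-5) + 14 = (3 + 2*sqrt(29))*(-5) + 14 = (-15 - 10*sqrt(29)) + 14 = -1 - 10*sqrt(29)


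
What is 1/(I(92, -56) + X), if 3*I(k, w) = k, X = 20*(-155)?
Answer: -3/9208 ≈ -0.00032580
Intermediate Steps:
X = -3100
I(k, w) = k/3
1/(I(92, -56) + X) = 1/((1/3)*92 - 3100) = 1/(92/3 - 3100) = 1/(-9208/3) = -3/9208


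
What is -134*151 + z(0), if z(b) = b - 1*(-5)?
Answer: -20229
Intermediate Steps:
z(b) = 5 + b (z(b) = b + 5 = 5 + b)
-134*151 + z(0) = -134*151 + (5 + 0) = -20234 + 5 = -20229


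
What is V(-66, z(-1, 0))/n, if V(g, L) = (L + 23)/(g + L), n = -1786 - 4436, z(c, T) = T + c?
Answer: 11/208437 ≈ 5.2774e-5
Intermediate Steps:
n = -6222
V(g, L) = (23 + L)/(L + g)
V(-66, z(-1, 0))/n = ((23 + (0 - 1))/((0 - 1) - 66))/(-6222) = ((23 - 1)/(-1 - 66))*(-1/6222) = (22/(-67))*(-1/6222) = -1/67*22*(-1/6222) = -22/67*(-1/6222) = 11/208437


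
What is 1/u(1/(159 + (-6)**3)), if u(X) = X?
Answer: -57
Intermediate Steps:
1/u(1/(159 + (-6)**3)) = 1/(1/(159 + (-6)**3)) = 1/(1/(159 - 216)) = 1/(1/(-57)) = 1/(-1/57) = -57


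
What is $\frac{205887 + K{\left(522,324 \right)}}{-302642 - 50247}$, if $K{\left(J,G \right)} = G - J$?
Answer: $- \frac{8943}{15343} \approx -0.58287$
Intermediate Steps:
$\frac{205887 + K{\left(522,324 \right)}}{-302642 - 50247} = \frac{205887 + \left(324 - 522\right)}{-302642 - 50247} = \frac{205887 + \left(324 - 522\right)}{-352889} = \left(205887 - 198\right) \left(- \frac{1}{352889}\right) = 205689 \left(- \frac{1}{352889}\right) = - \frac{8943}{15343}$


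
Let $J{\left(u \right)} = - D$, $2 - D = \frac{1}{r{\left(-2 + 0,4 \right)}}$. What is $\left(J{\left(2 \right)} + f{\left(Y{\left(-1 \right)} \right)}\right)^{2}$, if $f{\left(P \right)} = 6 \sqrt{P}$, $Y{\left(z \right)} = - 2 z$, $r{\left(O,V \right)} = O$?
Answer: $\frac{313}{4} - 30 \sqrt{2} \approx 35.824$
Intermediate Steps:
$D = \frac{5}{2}$ ($D = 2 - \frac{1}{-2 + 0} = 2 - \frac{1}{-2} = 2 - - \frac{1}{2} = 2 + \frac{1}{2} = \frac{5}{2} \approx 2.5$)
$J{\left(u \right)} = - \frac{5}{2}$ ($J{\left(u \right)} = \left(-1\right) \frac{5}{2} = - \frac{5}{2}$)
$\left(J{\left(2 \right)} + f{\left(Y{\left(-1 \right)} \right)}\right)^{2} = \left(- \frac{5}{2} + 6 \sqrt{\left(-2\right) \left(-1\right)}\right)^{2} = \left(- \frac{5}{2} + 6 \sqrt{2}\right)^{2}$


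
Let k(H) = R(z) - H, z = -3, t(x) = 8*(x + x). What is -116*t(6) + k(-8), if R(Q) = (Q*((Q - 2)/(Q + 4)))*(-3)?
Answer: -11173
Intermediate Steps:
t(x) = 16*x (t(x) = 8*(2*x) = 16*x)
R(Q) = -3*Q*(-2 + Q)/(4 + Q) (R(Q) = (Q*((-2 + Q)/(4 + Q)))*(-3) = (Q*(-2 + Q)/(4 + Q))*(-3) = -3*Q*(-2 + Q)/(4 + Q))
k(H) = -45 - H (k(H) = 3*(-3)*(2 - 1*(-3))/(4 - 3) - H = 3*(-3)*(2 + 3)/1 - H = 3*(-3)*1*5 - H = -45 - H)
-116*t(6) + k(-8) = -1856*6 + (-45 - 1*(-8)) = -116*96 + (-45 + 8) = -11136 - 37 = -11173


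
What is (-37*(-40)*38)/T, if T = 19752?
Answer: 7030/2469 ≈ 2.8473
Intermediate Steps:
(-37*(-40)*38)/T = (-37*(-40)*38)/19752 = (1480*38)*(1/19752) = 56240*(1/19752) = 7030/2469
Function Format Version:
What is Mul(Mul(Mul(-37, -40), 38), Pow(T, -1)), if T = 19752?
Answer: Rational(7030, 2469) ≈ 2.8473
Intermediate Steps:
Mul(Mul(Mul(-37, -40), 38), Pow(T, -1)) = Mul(Mul(Mul(-37, -40), 38), Pow(19752, -1)) = Mul(Mul(1480, 38), Rational(1, 19752)) = Mul(56240, Rational(1, 19752)) = Rational(7030, 2469)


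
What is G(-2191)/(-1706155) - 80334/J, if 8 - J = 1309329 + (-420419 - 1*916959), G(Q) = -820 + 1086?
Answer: -137069718932/47869590835 ≈ -2.8634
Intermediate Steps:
G(Q) = 266
J = 28057 (J = 8 - (1309329 + (-420419 - 1*916959)) = 8 - (1309329 + (-420419 - 916959)) = 8 - (1309329 - 1337378) = 8 - 1*(-28049) = 8 + 28049 = 28057)
G(-2191)/(-1706155) - 80334/J = 266/(-1706155) - 80334/28057 = 266*(-1/1706155) - 80334*1/28057 = -266/1706155 - 80334/28057 = -137069718932/47869590835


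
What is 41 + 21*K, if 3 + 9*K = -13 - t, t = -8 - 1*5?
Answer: 34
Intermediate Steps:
t = -13 (t = -8 - 5 = -13)
K = -1/3 (K = -1/3 + (-13 - 1*(-13))/9 = -1/3 + (-13 + 13)/9 = -1/3 + (1/9)*0 = -1/3 + 0 = -1/3 ≈ -0.33333)
41 + 21*K = 41 + 21*(-1/3) = 41 - 7 = 34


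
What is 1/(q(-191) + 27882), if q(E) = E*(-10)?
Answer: 1/29792 ≈ 3.3566e-5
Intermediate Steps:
q(E) = -10*E
1/(q(-191) + 27882) = 1/(-10*(-191) + 27882) = 1/(1910 + 27882) = 1/29792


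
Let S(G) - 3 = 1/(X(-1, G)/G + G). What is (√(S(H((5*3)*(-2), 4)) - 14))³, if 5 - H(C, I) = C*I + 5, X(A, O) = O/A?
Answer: -2616*I*√38913/14161 ≈ -36.441*I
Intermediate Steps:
H(C, I) = -C*I (H(C, I) = 5 - (C*I + 5) = 5 - (5 + C*I) = 5 + (-5 - C*I) = -C*I)
S(G) = 3 + 1/(-1 + G) (S(G) = 3 + 1/((G/(-1))/G + G) = 3 + 1/((G*(-1))/G + G) = 3 + 1/((-G)/G + G) = 3 + 1/(-1 + G))
(√(S(H((5*3)*(-2), 4)) - 14))³ = (√((-2 + 3*(-1*(5*3)*(-2)*4))/(-1 - 1*(5*3)*(-2)*4) - 14))³ = (√((-2 + 3*(-1*15*(-2)*4))/(-1 - 1*15*(-2)*4) - 14))³ = (√((-2 + 3*(-1*(-30)*4))/(-1 - 1*(-30)*4) - 14))³ = (√((-2 + 3*120)/(-1 + 120) - 14))³ = (√((-2 + 360)/119 - 14))³ = (√((1/119)*358 - 14))³ = (√(358/119 - 14))³ = (√(-1308/119))³ = (2*I*√38913/119)³ = -2616*I*√38913/14161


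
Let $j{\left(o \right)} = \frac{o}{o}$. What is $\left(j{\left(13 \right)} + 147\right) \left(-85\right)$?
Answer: $-12580$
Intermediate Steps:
$j{\left(o \right)} = 1$
$\left(j{\left(13 \right)} + 147\right) \left(-85\right) = \left(1 + 147\right) \left(-85\right) = 148 \left(-85\right) = -12580$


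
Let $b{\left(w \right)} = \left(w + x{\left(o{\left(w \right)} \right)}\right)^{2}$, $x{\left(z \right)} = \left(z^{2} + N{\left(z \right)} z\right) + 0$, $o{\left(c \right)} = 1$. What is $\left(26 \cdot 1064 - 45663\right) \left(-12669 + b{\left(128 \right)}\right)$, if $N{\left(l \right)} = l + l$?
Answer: $-80851508$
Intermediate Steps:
$N{\left(l \right)} = 2 l$
$x{\left(z \right)} = 3 z^{2}$ ($x{\left(z \right)} = \left(z^{2} + 2 z z\right) + 0 = \left(z^{2} + 2 z^{2}\right) + 0 = 3 z^{2} + 0 = 3 z^{2}$)
$b{\left(w \right)} = \left(3 + w\right)^{2}$ ($b{\left(w \right)} = \left(w + 3 \cdot 1^{2}\right)^{2} = \left(w + 3 \cdot 1\right)^{2} = \left(w + 3\right)^{2} = \left(3 + w\right)^{2}$)
$\left(26 \cdot 1064 - 45663\right) \left(-12669 + b{\left(128 \right)}\right) = \left(26 \cdot 1064 - 45663\right) \left(-12669 + \left(3 + 128\right)^{2}\right) = \left(27664 - 45663\right) \left(-12669 + 131^{2}\right) = - 17999 \left(-12669 + 17161\right) = \left(-17999\right) 4492 = -80851508$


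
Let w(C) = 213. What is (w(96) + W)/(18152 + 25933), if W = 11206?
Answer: 11419/44085 ≈ 0.25902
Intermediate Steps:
(w(96) + W)/(18152 + 25933) = (213 + 11206)/(18152 + 25933) = 11419/44085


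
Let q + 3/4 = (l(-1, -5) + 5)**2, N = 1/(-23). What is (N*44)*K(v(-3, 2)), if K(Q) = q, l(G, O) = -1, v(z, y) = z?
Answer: -671/23 ≈ -29.174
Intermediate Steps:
N = -1/23 ≈ -0.043478
q = 61/4 (q = -3/4 + (-1 + 5)**2 = -3/4 + 4**2 = -3/4 + 16 = 61/4 ≈ 15.250)
K(Q) = 61/4
(N*44)*K(v(-3, 2)) = -1/23*44*(61/4) = -44/23*61/4 = -671/23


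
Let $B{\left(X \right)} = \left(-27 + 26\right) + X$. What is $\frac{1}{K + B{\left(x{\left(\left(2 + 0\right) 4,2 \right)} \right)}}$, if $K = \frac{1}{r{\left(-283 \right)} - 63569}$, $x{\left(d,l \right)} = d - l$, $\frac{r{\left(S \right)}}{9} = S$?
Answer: $\frac{66116}{330579} \approx 0.2$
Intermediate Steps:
$r{\left(S \right)} = 9 S$
$K = - \frac{1}{66116}$ ($K = \frac{1}{9 \left(-283\right) - 63569} = \frac{1}{-2547 - 63569} = \frac{1}{-66116} = - \frac{1}{66116} \approx -1.5125 \cdot 10^{-5}$)
$B{\left(X \right)} = -1 + X$
$\frac{1}{K + B{\left(x{\left(\left(2 + 0\right) 4,2 \right)} \right)}} = \frac{1}{- \frac{1}{66116} - \left(3 - \left(2 + 0\right) 4\right)} = \frac{1}{- \frac{1}{66116} + \left(-1 + \left(2 \cdot 4 - 2\right)\right)} = \frac{1}{- \frac{1}{66116} + \left(-1 + \left(8 - 2\right)\right)} = \frac{1}{- \frac{1}{66116} + \left(-1 + 6\right)} = \frac{1}{- \frac{1}{66116} + 5} = \frac{1}{\frac{330579}{66116}} = \frac{66116}{330579}$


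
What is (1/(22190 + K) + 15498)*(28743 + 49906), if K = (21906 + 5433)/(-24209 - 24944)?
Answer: 102263807065699843/83898287 ≈ 1.2189e+9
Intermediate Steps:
K = -2103/3781 (K = 27339/(-49153) = 27339*(-1/49153) = -2103/3781 ≈ -0.55620)
(1/(22190 + K) + 15498)*(28743 + 49906) = (1/(22190 - 2103/3781) + 15498)*(28743 + 49906) = (1/(83898287/3781) + 15498)*78649 = (3781/83898287 + 15498)*78649 = (1300255655707/83898287)*78649 = 102263807065699843/83898287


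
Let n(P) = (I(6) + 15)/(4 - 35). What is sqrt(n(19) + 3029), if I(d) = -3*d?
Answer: sqrt(2910962)/31 ≈ 55.037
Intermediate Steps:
n(P) = 3/31 (n(P) = (-3*6 + 15)/(4 - 35) = (-18 + 15)/(-31) = -3*(-1/31) = 3/31)
sqrt(n(19) + 3029) = sqrt(3/31 + 3029) = sqrt(93902/31) = sqrt(2910962)/31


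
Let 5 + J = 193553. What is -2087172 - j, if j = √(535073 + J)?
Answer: -2087172 - √728621 ≈ -2.0880e+6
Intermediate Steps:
J = 193548 (J = -5 + 193553 = 193548)
j = √728621 (j = √(535073 + 193548) = √728621 ≈ 853.59)
-2087172 - j = -2087172 - √728621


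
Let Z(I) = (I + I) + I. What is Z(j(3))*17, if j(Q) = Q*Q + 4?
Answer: 663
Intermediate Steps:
j(Q) = 4 + Q**2 (j(Q) = Q**2 + 4 = 4 + Q**2)
Z(I) = 3*I (Z(I) = 2*I + I = 3*I)
Z(j(3))*17 = (3*(4 + 3**2))*17 = (3*(4 + 9))*17 = (3*13)*17 = 39*17 = 663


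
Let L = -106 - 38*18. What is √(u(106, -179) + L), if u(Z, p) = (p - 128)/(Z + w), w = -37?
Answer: I*√3782373/69 ≈ 28.186*I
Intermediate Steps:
u(Z, p) = (-128 + p)/(-37 + Z) (u(Z, p) = (p - 128)/(Z - 37) = (-128 + p)/(-37 + Z))
L = -790 (L = -106 - 684 = -790)
√(u(106, -179) + L) = √((-128 - 179)/(-37 + 106) - 790) = √(-307/69 - 790) = √(-54817/69) = I*√3782373/69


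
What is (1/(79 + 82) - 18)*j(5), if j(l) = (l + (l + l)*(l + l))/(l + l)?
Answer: -8691/46 ≈ -188.93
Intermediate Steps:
j(l) = (l + 4*l²)/(2*l) (j(l) = (l + (2*l)*(2*l))/((2*l)) = (l + 4*l²)*(1/(2*l)) = (l + 4*l²)/(2*l))
(1/(79 + 82) - 18)*j(5) = (1/(79 + 82) - 18)*(½ + 2*5) = (1/161 - 18)*(½ + 10) = (1/161 - 18)*(21/2) = -2897/161*21/2 = -8691/46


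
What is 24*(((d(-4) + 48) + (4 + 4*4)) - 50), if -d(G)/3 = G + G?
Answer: 1008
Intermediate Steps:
d(G) = -6*G (d(G) = -3*(G + G) = -6*G)
24*(((d(-4) + 48) + (4 + 4*4)) - 50) = 24*(((-6*(-4) + 48) + (4 + 4*4)) - 50) = 24*(((24 + 48) + (4 + 16)) - 50) = 24*((72 + 20) - 50) = 24*(92 - 50) = 24*42 = 1008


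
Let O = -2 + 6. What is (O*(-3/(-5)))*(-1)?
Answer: -12/5 ≈ -2.4000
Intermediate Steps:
O = 4
(O*(-3/(-5)))*(-1) = (4*(-3/(-5)))*(-1) = (4*(-3*(-⅕)))*(-1) = (4*(⅗))*(-1) = (12/5)*(-1) = -12/5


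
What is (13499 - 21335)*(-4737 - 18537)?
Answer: 182375064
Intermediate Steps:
(13499 - 21335)*(-4737 - 18537) = -7836*(-23274) = 182375064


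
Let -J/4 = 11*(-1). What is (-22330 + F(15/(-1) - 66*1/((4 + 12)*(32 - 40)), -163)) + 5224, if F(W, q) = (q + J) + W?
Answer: -1103327/64 ≈ -17240.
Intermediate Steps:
J = 44 (J = -44*(-1) = -4*(-11) = 44)
F(W, q) = 44 + W + q (F(W, q) = (q + 44) + W = (44 + q) + W = 44 + W + q)
(-22330 + F(15/(-1) - 66*1/((4 + 12)*(32 - 40)), -163)) + 5224 = (-22330 + (44 + (15/(-1) - 66*1/((4 + 12)*(32 - 40))) - 163)) + 5224 = (-22330 + (44 + (15*(-1) - 66/((-8*16))) - 163)) + 5224 = (-22330 + (44 + (-15 - 66/(-128)) - 163)) + 5224 = (-22330 + (44 + (-15 - 66*(-1/128)) - 163)) + 5224 = (-22330 + (44 + (-15 + 33/64) - 163)) + 5224 = (-22330 + (44 - 927/64 - 163)) + 5224 = (-22330 - 8543/64) + 5224 = -1437663/64 + 5224 = -1103327/64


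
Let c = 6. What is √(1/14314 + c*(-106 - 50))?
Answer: I*√191777583542/14314 ≈ 30.594*I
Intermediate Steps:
√(1/14314 + c*(-106 - 50)) = √(1/14314 + 6*(-106 - 50)) = √(1/14314 + 6*(-156)) = √(1/14314 - 936) = √(-13397903/14314) = I*√191777583542/14314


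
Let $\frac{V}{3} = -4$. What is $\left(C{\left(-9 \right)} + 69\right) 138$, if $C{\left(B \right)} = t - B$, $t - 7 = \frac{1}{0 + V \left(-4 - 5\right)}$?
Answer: $\frac{211163}{18} \approx 11731.0$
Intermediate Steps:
$V = -12$ ($V = 3 \left(-4\right) = -12$)
$t = \frac{757}{108}$ ($t = 7 + \frac{1}{0 - 12 \left(-4 - 5\right)} = 7 + \frac{1}{0 - -108} = 7 + \frac{1}{0 + 108} = 7 + \frac{1}{108} = \frac{757}{108} \approx 7.0093$)
$C{\left(B \right)} = \frac{757}{108} - B$
$\left(C{\left(-9 \right)} + 69\right) 138 = \left(\left(\frac{757}{108} - -9\right) + 69\right) 138 = \left(\left(\frac{757}{108} + 9\right) + 69\right) 138 = \left(\frac{1729}{108} + 69\right) 138 = \frac{9181}{108} \cdot 138 = \frac{211163}{18}$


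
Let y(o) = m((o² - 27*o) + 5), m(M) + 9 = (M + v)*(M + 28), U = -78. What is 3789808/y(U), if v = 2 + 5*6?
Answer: 947452/16912653 ≈ 0.056020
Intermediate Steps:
v = 32 (v = 2 + 30 = 32)
m(M) = -9 + (28 + M)*(32 + M) (m(M) = -9 + (M + 32)*(M + 28) = -9 + (32 + M)*(28 + M) = -9 + (28 + M)*(32 + M))
y(o) = 1187 + (5 + o² - 27*o)² - 1620*o + 60*o² (y(o) = 887 + ((o² - 27*o) + 5)² + 60*((o² - 27*o) + 5) = 887 + (5 + o² - 27*o)² + 60*(5 + o² - 27*o) = 887 + (5 + o² - 27*o)² + (300 - 1620*o + 60*o²) = 1187 + (5 + o² - 27*o)² - 1620*o + 60*o²)
3789808/y(U) = 3789808/(1212 + (-78)⁴ - 1890*(-78) - 54*(-78)³ + 799*(-78)²) = 3789808/(1212 + 37015056 + 147420 - 54*(-474552) + 799*6084) = 3789808/(1212 + 37015056 + 147420 + 25625808 + 4861116) = 3789808/67650612 = 3789808*(1/67650612) = 947452/16912653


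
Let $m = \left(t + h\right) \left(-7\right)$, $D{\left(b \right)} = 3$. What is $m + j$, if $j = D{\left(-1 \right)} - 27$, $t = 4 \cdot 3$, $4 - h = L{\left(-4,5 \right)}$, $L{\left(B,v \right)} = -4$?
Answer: $-164$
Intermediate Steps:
$h = 8$ ($h = 4 - -4 = 4 + 4 = 8$)
$t = 12$
$j = -24$ ($j = 3 - 27 = -24$)
$m = -140$ ($m = \left(12 + 8\right) \left(-7\right) = 20 \left(-7\right) = -140$)
$m + j = -140 - 24 = -164$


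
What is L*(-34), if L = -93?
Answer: 3162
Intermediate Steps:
L*(-34) = -93*(-34) = 3162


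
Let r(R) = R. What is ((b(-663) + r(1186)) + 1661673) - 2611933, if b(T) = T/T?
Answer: -949073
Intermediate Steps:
b(T) = 1
((b(-663) + r(1186)) + 1661673) - 2611933 = ((1 + 1186) + 1661673) - 2611933 = (1187 + 1661673) - 2611933 = 1662860 - 2611933 = -949073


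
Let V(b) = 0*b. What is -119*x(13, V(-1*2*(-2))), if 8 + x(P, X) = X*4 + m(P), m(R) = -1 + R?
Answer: -476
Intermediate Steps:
V(b) = 0
x(P, X) = -9 + P + 4*X (x(P, X) = -8 + (X*4 + (-1 + P)) = -8 + (4*X + (-1 + P)) = -8 + (-1 + P + 4*X) = -9 + P + 4*X)
-119*x(13, V(-1*2*(-2))) = -119*(-9 + 13 + 4*0) = -119*(-9 + 13 + 0) = -119*4 = -476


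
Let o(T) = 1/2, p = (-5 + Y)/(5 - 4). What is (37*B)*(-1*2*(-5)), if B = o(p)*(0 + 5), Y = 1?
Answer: 925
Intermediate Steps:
p = -4 (p = (-5 + 1)/(5 - 4) = -4/1 = -4*1 = -4)
o(T) = ½
B = 5/2 (B = (0 + 5)/2 = (½)*5 = 5/2 ≈ 2.5000)
(37*B)*(-1*2*(-5)) = (37*(5/2))*(-1*2*(-5)) = 185*(-2*(-5))/2 = (185/2)*10 = 925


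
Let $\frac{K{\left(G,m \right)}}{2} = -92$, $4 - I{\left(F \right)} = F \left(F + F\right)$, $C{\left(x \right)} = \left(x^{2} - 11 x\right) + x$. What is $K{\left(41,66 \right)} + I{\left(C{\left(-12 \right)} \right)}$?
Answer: $-139572$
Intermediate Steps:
$C{\left(x \right)} = x^{2} - 10 x$
$I{\left(F \right)} = 4 - 2 F^{2}$ ($I{\left(F \right)} = 4 - F \left(F + F\right) = 4 - F 2 F = 4 - 2 F^{2}$)
$K{\left(G,m \right)} = -184$ ($K{\left(G,m \right)} = 2 \left(-92\right) = -184$)
$K{\left(41,66 \right)} + I{\left(C{\left(-12 \right)} \right)} = -184 + \left(4 - 2 \left(- 12 \left(-10 - 12\right)\right)^{2}\right) = -184 + \left(4 - 2 \left(\left(-12\right) \left(-22\right)\right)^{2}\right) = -184 + \left(4 - 2 \cdot 264^{2}\right) = -184 + \left(4 - 139392\right) = -184 - 139388 = -139572$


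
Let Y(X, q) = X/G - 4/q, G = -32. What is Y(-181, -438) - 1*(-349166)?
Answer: 2446995031/7008 ≈ 3.4917e+5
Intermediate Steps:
Y(X, q) = -4/q - X/32 (Y(X, q) = X/(-32) - 4/q = X*(-1/32) - 4/q = -X/32 - 4/q = -4/q - X/32)
Y(-181, -438) - 1*(-349166) = (-4/(-438) - 1/32*(-181)) - 1*(-349166) = (-4*(-1/438) + 181/32) + 349166 = (2/219 + 181/32) + 349166 = 39703/7008 + 349166 = 2446995031/7008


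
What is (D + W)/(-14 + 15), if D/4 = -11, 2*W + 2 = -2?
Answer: -46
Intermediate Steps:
W = -2 (W = -1 + (1/2)*(-2) = -1 - 1 = -2)
D = -44 (D = 4*(-11) = -44)
(D + W)/(-14 + 15) = (-44 - 2)/(-14 + 15) = -46/1 = -46*1 = -46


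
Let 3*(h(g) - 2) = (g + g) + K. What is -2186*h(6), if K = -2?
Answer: -34976/3 ≈ -11659.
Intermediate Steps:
h(g) = 4/3 + 2*g/3 (h(g) = 2 + ((g + g) - 2)/3 = 2 + (2*g - 2)/3 = 2 + (-2 + 2*g)/3 = 2 + (-⅔ + 2*g/3) = 4/3 + 2*g/3)
-2186*h(6) = -2186*(4/3 + (⅔)*6) = -2186*(4/3 + 4) = -2186*16/3 = -34976/3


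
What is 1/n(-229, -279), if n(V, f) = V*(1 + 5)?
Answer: -1/1374 ≈ -0.00072780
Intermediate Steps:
n(V, f) = 6*V (n(V, f) = V*6 = 6*V)
1/n(-229, -279) = 1/(6*(-229)) = 1/(-1374) = -1/1374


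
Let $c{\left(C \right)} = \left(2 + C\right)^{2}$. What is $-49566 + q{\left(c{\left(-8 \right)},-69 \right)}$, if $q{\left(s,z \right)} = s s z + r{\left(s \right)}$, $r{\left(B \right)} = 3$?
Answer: $-138987$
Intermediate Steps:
$q{\left(s,z \right)} = 3 + z s^{2}$ ($q{\left(s,z \right)} = s s z + 3 = s^{2} z + 3 = z s^{2} + 3 = 3 + z s^{2}$)
$-49566 + q{\left(c{\left(-8 \right)},-69 \right)} = -49566 + \left(3 - 69 \left(\left(2 - 8\right)^{2}\right)^{2}\right) = -49566 + \left(3 - 69 \left(\left(-6\right)^{2}\right)^{2}\right) = -49566 + \left(3 - 69 \cdot 36^{2}\right) = -49566 + \left(3 - 89424\right) = -49566 - 89421 = -138987$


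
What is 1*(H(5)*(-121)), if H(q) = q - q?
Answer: 0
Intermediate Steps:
H(q) = 0
1*(H(5)*(-121)) = 1*(0*(-121)) = 1*0 = 0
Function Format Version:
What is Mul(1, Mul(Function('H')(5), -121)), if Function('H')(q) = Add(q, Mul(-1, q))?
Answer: 0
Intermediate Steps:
Function('H')(q) = 0
Mul(1, Mul(Function('H')(5), -121)) = Mul(1, Mul(0, -121)) = Mul(1, 0) = 0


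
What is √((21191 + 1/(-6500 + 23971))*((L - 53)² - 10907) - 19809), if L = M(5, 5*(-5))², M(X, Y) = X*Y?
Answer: √1568397833188944353885/17471 ≈ 2.2668e+6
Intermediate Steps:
L = 15625 (L = (5*(5*(-5)))² = (5*(-25))² = (-125)² = 15625)
√((21191 + 1/(-6500 + 23971))*((L - 53)² - 10907) - 19809) = √((21191 + 1/(-6500 + 23971))*((15625 - 53)² - 10907) - 19809) = √((21191 + 1/17471)*(15572² - 10907) - 19809) = √((21191 + 1/17471)*(242487184 - 10907) - 19809) = √((370227962/17471)*242476277 - 19809) = √(89771497867057474/17471 - 19809) = √(89771497520974435/17471) = √1568397833188944353885/17471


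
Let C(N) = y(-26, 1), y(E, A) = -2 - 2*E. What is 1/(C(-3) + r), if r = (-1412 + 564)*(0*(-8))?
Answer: 1/50 ≈ 0.020000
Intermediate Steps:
C(N) = 50 (C(N) = -2 - 2*(-26) = -2 + 52 = 50)
r = 0 (r = -848*0 = 0)
1/(C(-3) + r) = 1/(50 + 0) = 1/50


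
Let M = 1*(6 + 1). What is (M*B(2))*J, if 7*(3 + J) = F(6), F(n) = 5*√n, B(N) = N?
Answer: -42 + 10*√6 ≈ -17.505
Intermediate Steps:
M = 7 (M = 1*7 = 7)
J = -3 + 5*√6/7 (J = -3 + (5*√6)/7 = -3 + 5*√6/7 ≈ -1.2504)
(M*B(2))*J = (7*2)*(-3 + 5*√6/7) = 14*(-3 + 5*√6/7) = -42 + 10*√6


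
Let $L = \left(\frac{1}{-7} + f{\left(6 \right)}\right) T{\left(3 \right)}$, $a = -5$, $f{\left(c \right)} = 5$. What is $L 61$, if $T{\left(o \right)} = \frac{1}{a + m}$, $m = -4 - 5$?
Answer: $- \frac{1037}{49} \approx -21.163$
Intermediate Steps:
$m = -9$ ($m = -4 - 5 = -9$)
$T{\left(o \right)} = - \frac{1}{14}$ ($T{\left(o \right)} = \frac{1}{-5 - 9} = \frac{1}{-14} = - \frac{1}{14}$)
$L = - \frac{17}{49}$ ($L = \left(\frac{1}{-7} + 5\right) \left(- \frac{1}{14}\right) = \left(- \frac{1}{7} + 5\right) \left(- \frac{1}{14}\right) = \frac{34}{7} \left(- \frac{1}{14}\right) = - \frac{17}{49} \approx -0.34694$)
$L 61 = \left(- \frac{17}{49}\right) 61 = - \frac{1037}{49}$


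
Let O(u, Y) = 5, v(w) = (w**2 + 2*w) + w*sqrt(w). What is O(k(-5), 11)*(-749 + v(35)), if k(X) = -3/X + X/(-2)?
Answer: 2730 + 175*sqrt(35) ≈ 3765.3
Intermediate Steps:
k(X) = -3/X - X/2 (k(X) = -3/X + X*(-1/2) = -3/X - X/2)
v(w) = w**2 + w**(3/2) + 2*w (v(w) = (w**2 + 2*w) + w**(3/2) = w**2 + w**(3/2) + 2*w)
O(k(-5), 11)*(-749 + v(35)) = 5*(-749 + (35**2 + 35**(3/2) + 2*35)) = 5*(-749 + (1225 + 35*sqrt(35) + 70)) = 5*(-749 + (1295 + 35*sqrt(35))) = 5*(546 + 35*sqrt(35)) = 2730 + 175*sqrt(35)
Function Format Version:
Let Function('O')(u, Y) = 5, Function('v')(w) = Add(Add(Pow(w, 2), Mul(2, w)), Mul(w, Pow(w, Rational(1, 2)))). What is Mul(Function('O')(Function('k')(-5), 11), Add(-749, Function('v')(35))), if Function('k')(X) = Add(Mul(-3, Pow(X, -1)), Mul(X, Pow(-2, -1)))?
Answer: Add(2730, Mul(175, Pow(35, Rational(1, 2)))) ≈ 3765.3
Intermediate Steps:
Function('k')(X) = Add(Mul(-3, Pow(X, -1)), Mul(Rational(-1, 2), X)) (Function('k')(X) = Add(Mul(-3, Pow(X, -1)), Mul(X, Rational(-1, 2))) = Add(Mul(-3, Pow(X, -1)), Mul(Rational(-1, 2), X)))
Function('v')(w) = Add(Pow(w, 2), Pow(w, Rational(3, 2)), Mul(2, w)) (Function('v')(w) = Add(Add(Pow(w, 2), Mul(2, w)), Pow(w, Rational(3, 2))) = Add(Pow(w, 2), Pow(w, Rational(3, 2)), Mul(2, w)))
Mul(Function('O')(Function('k')(-5), 11), Add(-749, Function('v')(35))) = Mul(5, Add(-749, Add(Pow(35, 2), Pow(35, Rational(3, 2)), Mul(2, 35)))) = Mul(5, Add(-749, Add(1225, Mul(35, Pow(35, Rational(1, 2))), 70))) = Mul(5, Add(-749, Add(1295, Mul(35, Pow(35, Rational(1, 2)))))) = Mul(5, Add(546, Mul(35, Pow(35, Rational(1, 2))))) = Add(2730, Mul(175, Pow(35, Rational(1, 2))))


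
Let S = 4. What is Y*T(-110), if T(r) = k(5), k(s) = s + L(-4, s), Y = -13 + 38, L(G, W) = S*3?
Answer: 425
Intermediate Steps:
L(G, W) = 12 (L(G, W) = 4*3 = 12)
Y = 25
k(s) = 12 + s (k(s) = s + 12 = 12 + s)
T(r) = 17 (T(r) = 12 + 5 = 17)
Y*T(-110) = 25*17 = 425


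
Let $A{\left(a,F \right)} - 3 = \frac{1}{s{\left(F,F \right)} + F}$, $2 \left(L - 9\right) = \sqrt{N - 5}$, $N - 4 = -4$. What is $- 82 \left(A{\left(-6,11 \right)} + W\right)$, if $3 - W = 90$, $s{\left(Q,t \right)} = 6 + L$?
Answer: $\frac{18651064}{2709} + \frac{164 i \sqrt{5}}{2709} \approx 6884.9 + 0.13537 i$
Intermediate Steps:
$N = 0$ ($N = 4 - 4 = 0$)
$L = 9 + \frac{i \sqrt{5}}{2}$ ($L = 9 + \frac{\sqrt{0 - 5}}{2} = 9 + \frac{\sqrt{-5}}{2} = 9 + \frac{i \sqrt{5}}{2} \approx 9.0 + 1.118 i$)
$s{\left(Q,t \right)} = 15 + \frac{i \sqrt{5}}{2}$ ($s{\left(Q,t \right)} = 6 + \left(9 + \frac{i \sqrt{5}}{2}\right) = 15 + \frac{i \sqrt{5}}{2}$)
$A{\left(a,F \right)} = 3 + \frac{1}{15 + F + \frac{i \sqrt{5}}{2}}$ ($A{\left(a,F \right)} = 3 + \frac{1}{\left(15 + \frac{i \sqrt{5}}{2}\right) + F} = 3 + \frac{1}{15 + F + \frac{i \sqrt{5}}{2}}$)
$W = -87$ ($W = 3 - 90 = -87$)
$- 82 \left(A{\left(-6,11 \right)} + W\right) = - 82 \left(\frac{92 + 6 \cdot 11 + 3 i \sqrt{5}}{30 + 2 \cdot 11 + i \sqrt{5}} - 87\right) = - 82 \left(\frac{92 + 66 + 3 i \sqrt{5}}{30 + 22 + i \sqrt{5}} - 87\right) = - 82 \left(\frac{158 + 3 i \sqrt{5}}{52 + i \sqrt{5}} - 87\right) = - 82 \left(-87 + \frac{158 + 3 i \sqrt{5}}{52 + i \sqrt{5}}\right) = 7134 - \frac{82 \left(158 + 3 i \sqrt{5}\right)}{52 + i \sqrt{5}}$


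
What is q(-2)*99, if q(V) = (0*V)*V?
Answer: 0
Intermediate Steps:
q(V) = 0 (q(V) = 0*V = 0)
q(-2)*99 = 0*99 = 0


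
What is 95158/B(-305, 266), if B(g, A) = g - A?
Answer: -95158/571 ≈ -166.65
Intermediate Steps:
95158/B(-305, 266) = 95158/(-305 - 1*266) = 95158/(-305 - 266) = 95158/(-571) = 95158*(-1/571) = -95158/571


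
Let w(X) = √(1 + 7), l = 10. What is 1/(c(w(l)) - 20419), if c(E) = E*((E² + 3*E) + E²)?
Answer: -20395/415953977 - 32*√2/415953977 ≈ -4.9141e-5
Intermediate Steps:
w(X) = 2*√2 (w(X) = √8 = 2*√2)
c(E) = E*(2*E² + 3*E)
1/(c(w(l)) - 20419) = 1/((2*√2)²*(3 + 2*(2*√2)) - 20419) = 1/(8*(3 + 4*√2) - 20419) = 1/((24 + 32*√2) - 20419) = 1/(-20395 + 32*√2)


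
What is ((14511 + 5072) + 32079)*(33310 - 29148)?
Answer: 215017244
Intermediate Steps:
((14511 + 5072) + 32079)*(33310 - 29148) = (19583 + 32079)*4162 = 51662*4162 = 215017244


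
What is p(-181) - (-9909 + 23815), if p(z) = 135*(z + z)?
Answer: -62776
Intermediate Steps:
p(z) = 270*z (p(z) = 135*(2*z) = 270*z)
p(-181) - (-9909 + 23815) = 270*(-181) - (-9909 + 23815) = -48870 - 1*13906 = -48870 - 13906 = -62776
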